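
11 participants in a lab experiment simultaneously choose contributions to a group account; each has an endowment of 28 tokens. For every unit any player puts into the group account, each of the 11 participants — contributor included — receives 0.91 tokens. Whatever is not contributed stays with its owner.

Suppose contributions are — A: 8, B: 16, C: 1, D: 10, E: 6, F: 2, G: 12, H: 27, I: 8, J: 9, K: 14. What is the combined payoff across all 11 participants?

Total contributed: 8 + 16 + 1 + 10 + 6 + 2 + 12 + 27 + 8 + 9 + 14 = 113; total kept: 11 × 28 − 113 = 195.
The group account pays out 0.91 × 11 × 113 = 1131.13 in aggregate.
Group total = 195 + 1131.13 = 1326.13.

1326.13 tokens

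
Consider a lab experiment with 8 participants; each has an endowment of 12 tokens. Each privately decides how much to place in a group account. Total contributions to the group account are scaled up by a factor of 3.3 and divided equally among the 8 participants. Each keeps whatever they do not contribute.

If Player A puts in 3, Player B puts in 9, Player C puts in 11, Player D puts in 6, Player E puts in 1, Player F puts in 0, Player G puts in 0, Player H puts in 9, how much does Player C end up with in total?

17.09 tokens

Total contributed: 3 + 9 + 11 + 6 + 1 + 0 + 0 + 9 = 39.
Each receives 3.3 × 39 / 8 = 16.09 from the group account.
Player C keeps 12 − 11 = 1, so Player C's payoff is 1 + 16.09 = 17.09.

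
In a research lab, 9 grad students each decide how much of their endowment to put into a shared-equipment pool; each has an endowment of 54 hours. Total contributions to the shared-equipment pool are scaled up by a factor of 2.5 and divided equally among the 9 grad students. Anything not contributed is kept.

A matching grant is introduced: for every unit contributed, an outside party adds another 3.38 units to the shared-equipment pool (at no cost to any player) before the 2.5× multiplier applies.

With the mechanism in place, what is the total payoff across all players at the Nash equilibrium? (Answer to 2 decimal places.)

With the mechanism, a contributed unit returns 2.5 × 4.38 / 9 = 1.2167 per unit of net cost to the contributor — now above 1 — so contributing fully is weakly dominant for every player.
At the Nash equilibrium everyone contributes 54. Group total payoff = 2.5 × 4.38 × 486 = 5321.70.

5321.70 hours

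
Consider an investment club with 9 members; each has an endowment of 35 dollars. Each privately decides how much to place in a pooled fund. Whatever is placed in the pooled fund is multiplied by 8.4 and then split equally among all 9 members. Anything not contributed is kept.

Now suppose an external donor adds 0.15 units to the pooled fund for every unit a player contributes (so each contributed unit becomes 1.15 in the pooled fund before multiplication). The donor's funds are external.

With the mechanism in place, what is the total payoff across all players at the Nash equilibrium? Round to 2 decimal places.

The effective private return per unit is now 8.4 × 1.15 / 9 = 1.0733 > 1, so every player's dominant strategy flips to full contribution.
At the Nash equilibrium everyone contributes 35. Group total payoff = 8.4 × 1.15 × 315 = 3042.90.

3042.90 dollars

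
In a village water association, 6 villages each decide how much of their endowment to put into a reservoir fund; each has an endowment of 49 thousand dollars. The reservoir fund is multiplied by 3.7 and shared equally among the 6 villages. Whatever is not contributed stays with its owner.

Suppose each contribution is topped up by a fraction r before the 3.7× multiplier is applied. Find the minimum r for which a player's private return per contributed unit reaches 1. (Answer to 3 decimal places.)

0.622

With matching at rate r, one contributed unit becomes (1 + r) in the reservoir fund and returns 3.7 × (1 + r) / 6 to the contributor.
Setting this equal to 1: 1 + r = 6/3.7 = 1.6216.
So the minimum matching rate is r = 1.6216 − 1 = 0.622.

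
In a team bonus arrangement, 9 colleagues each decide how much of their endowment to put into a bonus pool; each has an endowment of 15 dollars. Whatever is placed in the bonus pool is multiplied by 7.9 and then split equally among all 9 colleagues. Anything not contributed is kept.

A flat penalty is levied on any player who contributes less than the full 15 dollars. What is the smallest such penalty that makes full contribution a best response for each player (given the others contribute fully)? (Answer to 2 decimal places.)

Given the others contribute fully, the best deviation is to contribute 0 (any partial contribution still incurs the fine and gives up units whose private return 0.8778 is below 1).
Deviating from 15 to 0 saves 15 dollars but forfeits the deviator's share of the drop in the bonus pool: 7.9/9 × 15 = 13.17.
So the deviation gain is 15 − 13.17 = 1.83, and the fine must be at least 1.83 dollars to wipe it out.

1.83 dollars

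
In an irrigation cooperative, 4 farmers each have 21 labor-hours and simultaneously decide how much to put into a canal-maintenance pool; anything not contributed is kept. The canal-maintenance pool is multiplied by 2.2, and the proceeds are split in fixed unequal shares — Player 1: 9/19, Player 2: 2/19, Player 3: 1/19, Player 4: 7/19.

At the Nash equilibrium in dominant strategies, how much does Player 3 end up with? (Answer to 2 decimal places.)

23.43 labor-hours

Player j's private return per contributed unit is 2.2 × (j's share). Contributing is weakly dominant for j when that share is at least 1/2.2 = 0.4545, and contributing 0 is dominant otherwise.
Player 1 alone (share 9/19) is above the threshold, contributing 21; the remaining 3 contribute 0. Total contributed: 21.
Player 3 keeps 21 and receives 2.2 × 21 × 1/19 = 2.43 from the canal-maintenance pool, for a payoff of 23.43.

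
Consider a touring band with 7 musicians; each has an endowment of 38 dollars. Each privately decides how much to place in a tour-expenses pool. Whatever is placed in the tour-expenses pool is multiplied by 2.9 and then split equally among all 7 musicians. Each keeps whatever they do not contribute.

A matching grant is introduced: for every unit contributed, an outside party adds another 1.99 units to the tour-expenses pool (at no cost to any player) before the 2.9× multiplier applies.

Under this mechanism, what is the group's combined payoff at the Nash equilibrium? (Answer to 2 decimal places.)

The effective private return per unit is now 2.9 × 2.99 / 7 = 1.2387 > 1, so every player's dominant strategy flips to full contribution.
So the Nash equilibrium is full contribution by all 7; the group earns 2.9 × 2.99 × 266 = 2306.49.

2306.49 dollars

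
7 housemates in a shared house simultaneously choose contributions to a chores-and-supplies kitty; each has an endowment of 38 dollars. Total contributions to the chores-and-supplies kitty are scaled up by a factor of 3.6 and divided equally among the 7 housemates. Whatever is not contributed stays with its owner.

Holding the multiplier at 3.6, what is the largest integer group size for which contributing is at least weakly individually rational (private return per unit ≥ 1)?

Private return per unit is 3.6/(group size), which is ≥ 1 whenever the group size is ≤ 3.6.
The largest such integer is 3.

3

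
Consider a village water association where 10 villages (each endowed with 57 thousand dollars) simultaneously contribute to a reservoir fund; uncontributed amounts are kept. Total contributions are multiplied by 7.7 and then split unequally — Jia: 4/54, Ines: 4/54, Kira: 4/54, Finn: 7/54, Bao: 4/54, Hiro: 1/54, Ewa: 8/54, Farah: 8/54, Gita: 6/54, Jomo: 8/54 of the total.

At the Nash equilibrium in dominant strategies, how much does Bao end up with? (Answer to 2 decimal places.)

154.53 thousand dollars

For player j, contributing a unit is worthwhile iff 7.7 × (j's share) ≥ 1, i.e. iff j's share is at least 0.1299.
Ewa, Farah and Jomo are above the threshold, contributing 57 each; the remaining 7 contribute 0. Total contributed: 171.
Bao keeps 57 and receives 7.7 × 171 × 4/54 = 97.53 from the reservoir fund, for a payoff of 154.53.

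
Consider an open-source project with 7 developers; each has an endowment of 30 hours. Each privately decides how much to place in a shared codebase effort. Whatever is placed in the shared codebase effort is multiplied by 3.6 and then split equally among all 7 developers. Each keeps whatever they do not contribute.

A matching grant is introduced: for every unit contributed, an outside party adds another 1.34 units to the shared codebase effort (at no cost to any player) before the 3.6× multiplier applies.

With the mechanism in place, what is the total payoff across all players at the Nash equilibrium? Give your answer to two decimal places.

Under the mechanism each unit contributed yields 3.6 × 2.34 / 7 = 1.2034 back to its contributor per unit of net cost, which exceeds 1, making full contribution the dominant choice for everyone.
At the Nash equilibrium everyone contributes 30. Group total payoff = 3.6 × 2.34 × 210 = 1769.04.

1769.04 hours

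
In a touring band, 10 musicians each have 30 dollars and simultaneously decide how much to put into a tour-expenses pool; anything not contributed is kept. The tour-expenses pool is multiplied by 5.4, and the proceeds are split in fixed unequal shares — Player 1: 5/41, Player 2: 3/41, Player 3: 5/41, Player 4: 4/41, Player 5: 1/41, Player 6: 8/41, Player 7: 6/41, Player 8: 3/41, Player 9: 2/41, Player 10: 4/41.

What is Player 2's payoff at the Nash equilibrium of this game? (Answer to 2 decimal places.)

41.85 dollars

A player with share s gets back 5.4·s per unit contributed, so full contribution is dominant for anyone with s > 1/5.4 = 0.1852 and zero contribution is dominant for anyone below.
The only share above 0.1852 is Player 6's 8/41, contributing 30; the remaining 9 contribute 0. Total contributed: 30.
Player 2 keeps 30 and receives 5.4 × 30 × 3/41 = 11.85 from the tour-expenses pool, for a payoff of 41.85.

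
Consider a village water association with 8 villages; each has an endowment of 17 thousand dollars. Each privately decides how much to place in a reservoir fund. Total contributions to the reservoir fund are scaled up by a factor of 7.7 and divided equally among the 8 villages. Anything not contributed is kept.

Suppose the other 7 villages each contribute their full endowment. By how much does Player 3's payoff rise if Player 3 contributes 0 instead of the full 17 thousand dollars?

Switching from a contribution of 17 to 0 lets Player 3 keep an extra 17 thousand dollars, but lowers the reservoir fund by 17, which costs Player 3 their own share of that drop: 7.7/8 × 17 = 16.36.
Net gain = 17 − 16.36 = 0.64. The private return per contributed unit (0.9625) is below 1, so free-riding is indeed the best response regardless of what the others do.

0.64 thousand dollars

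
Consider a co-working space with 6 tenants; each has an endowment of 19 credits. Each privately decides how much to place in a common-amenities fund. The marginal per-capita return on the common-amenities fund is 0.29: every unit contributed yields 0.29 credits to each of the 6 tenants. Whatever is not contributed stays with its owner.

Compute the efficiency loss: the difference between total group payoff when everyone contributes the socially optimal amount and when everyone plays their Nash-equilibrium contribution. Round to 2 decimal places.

84.36 credits

The private return per contributed unit is 0.29 < 1, so contributing 0 is dominant for every player. At the Nash equilibrium everyone keeps their 19, and the group total is 6 × 19 = 114.
Each contributed unit returns 1.740 to the group as a whole (0.29 to each of 6 players), which exceeds 1, so the social optimum is full contribution: group total = 1.740 × 114 = 198.36.
Efficiency loss = 198.36 − 114 = 84.36.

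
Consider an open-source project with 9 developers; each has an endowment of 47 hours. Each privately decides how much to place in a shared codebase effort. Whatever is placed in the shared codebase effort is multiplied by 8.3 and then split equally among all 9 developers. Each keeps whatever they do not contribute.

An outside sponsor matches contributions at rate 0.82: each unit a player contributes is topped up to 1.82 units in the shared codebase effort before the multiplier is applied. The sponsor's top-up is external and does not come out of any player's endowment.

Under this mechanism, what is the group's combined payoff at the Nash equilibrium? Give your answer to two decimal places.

6389.84 hours

With the mechanism, a contributed unit returns 8.3 × 1.82 / 9 = 1.6784 per unit of net cost to the contributor — now above 1 — so contributing fully is weakly dominant for every player.
So the Nash equilibrium is full contribution by all 9; the group earns 8.3 × 1.82 × 423 = 6389.84.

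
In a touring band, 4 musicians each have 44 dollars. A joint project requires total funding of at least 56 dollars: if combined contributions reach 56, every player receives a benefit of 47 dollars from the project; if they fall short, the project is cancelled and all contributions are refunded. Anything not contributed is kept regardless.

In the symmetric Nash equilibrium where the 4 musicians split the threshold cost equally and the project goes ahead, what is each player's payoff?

Equal share of the threshold: 56/4 = 14.
At this profile no one gains by cutting their contribution: any cut drops the total below 56, the project is cancelled, contributions are refunded, and the deviator ends with 44, which is less than 44 − 14 + 47 = 77. Contributing more than 14 just wastes the excess. So contributing exactly 14 is a best response.
Each player's payoff: 44 − 14 + 47 = 77.

77 dollars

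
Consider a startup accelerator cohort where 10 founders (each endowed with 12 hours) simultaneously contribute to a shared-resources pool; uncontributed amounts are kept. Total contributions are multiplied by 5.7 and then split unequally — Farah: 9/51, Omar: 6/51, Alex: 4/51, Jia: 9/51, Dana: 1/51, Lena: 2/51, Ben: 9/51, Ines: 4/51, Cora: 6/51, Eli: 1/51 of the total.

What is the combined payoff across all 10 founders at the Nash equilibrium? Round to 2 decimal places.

Player j's private return per contributed unit is 5.7 × (j's share). Contributing is weakly dominant for j when that share is at least 1/5.7 = 0.1754, and contributing 0 is dominant otherwise.
The shares above 0.1754 belong to Farah, Jia and Ben, contributing 12 each; the remaining 7 contribute 0. Total contributed: 36.
The shared-resources pool pays out 5.7 × 36 = 205.20 in total (split across the unequal shares, but the aggregate is all that matters for the group sum).
The 7 free-riders keep 12 each, adding 84. Group total = 84 + 205.20 = 289.20.

289.20 hours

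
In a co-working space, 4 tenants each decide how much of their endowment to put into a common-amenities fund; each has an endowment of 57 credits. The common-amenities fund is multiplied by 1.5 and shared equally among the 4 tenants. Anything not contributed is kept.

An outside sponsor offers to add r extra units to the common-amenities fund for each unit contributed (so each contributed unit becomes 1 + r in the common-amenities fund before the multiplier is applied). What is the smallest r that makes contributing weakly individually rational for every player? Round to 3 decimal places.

1.667

With matching at rate r, one contributed unit becomes (1 + r) in the common-amenities fund and returns 1.5 × (1 + r) / 4 to the contributor.
Setting this equal to 1: 1 + r = 4/1.5 = 2.6667.
So the minimum matching rate is r = 2.6667 − 1 = 1.667.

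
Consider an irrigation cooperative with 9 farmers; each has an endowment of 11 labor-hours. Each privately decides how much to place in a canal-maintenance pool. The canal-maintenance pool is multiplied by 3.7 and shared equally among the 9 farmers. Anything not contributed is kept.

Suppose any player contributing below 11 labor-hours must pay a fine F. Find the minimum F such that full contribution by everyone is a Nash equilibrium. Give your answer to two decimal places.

6.48 labor-hours

Given the others contribute fully, the best deviation is to contribute 0 (any partial contribution still incurs the fine and gives up units whose private return 0.4111 is below 1).
Deviating from 11 to 0 saves 11 labor-hours but forfeits the deviator's share of the drop in the canal-maintenance pool: 3.7/9 × 11 = 4.52.
So the deviation gain is 11 − 4.52 = 6.48, and the fine must be at least 6.48 labor-hours to wipe it out.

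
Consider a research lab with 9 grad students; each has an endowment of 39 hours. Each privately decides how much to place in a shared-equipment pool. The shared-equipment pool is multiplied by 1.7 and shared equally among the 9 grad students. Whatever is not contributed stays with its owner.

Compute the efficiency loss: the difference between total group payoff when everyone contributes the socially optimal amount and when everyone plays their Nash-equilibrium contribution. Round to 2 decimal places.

Each contributed unit returns 1.7/9 = 0.1889 to its contributor — below 1 — so contributing 0 is dominant for every player. At the Nash equilibrium everyone keeps their 39, and the group total is 9 × 39 = 351.
Each contributed unit returns 1.700 to the group as a whole (0.1889 to each of 9 players), which exceeds 1, so the social optimum is full contribution: group total = 1.700 × 351 = 596.70.
Efficiency loss = 596.70 − 351 = 245.70.

245.70 hours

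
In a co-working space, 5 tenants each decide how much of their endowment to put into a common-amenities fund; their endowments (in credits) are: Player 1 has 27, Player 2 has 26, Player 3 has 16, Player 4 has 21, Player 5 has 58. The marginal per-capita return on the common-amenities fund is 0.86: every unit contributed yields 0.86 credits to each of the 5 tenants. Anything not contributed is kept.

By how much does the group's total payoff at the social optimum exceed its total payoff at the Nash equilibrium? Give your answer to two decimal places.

The private return per contributed unit is 0.86 < 1 for everyone, so the Nash equilibrium is zero contribution and the group total is Σ E_j = 27 + 26 + 16 + 21 + 58 = 148.
Each contributed unit returns 4.300 to the group, so the social optimum is full contribution by everyone: group total = 4.300 × 148 = 636.40.
Efficiency loss = (4.300 − 1) × 148 = 488.40.

488.40 credits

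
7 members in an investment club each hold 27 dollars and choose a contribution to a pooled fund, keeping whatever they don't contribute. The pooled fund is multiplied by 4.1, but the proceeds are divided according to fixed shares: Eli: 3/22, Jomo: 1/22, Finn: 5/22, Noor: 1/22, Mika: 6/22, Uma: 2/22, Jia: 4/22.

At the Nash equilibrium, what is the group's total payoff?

272.70 dollars

For player j, contributing a unit is worthwhile iff 4.1 × (j's share) ≥ 1, i.e. iff j's share is at least 0.2439.
Mika alone (share 6/22) is above the threshold, contributing 27; the remaining 6 contribute 0. Total contributed: 27.
The pooled fund pays out 4.1 × 27 = 110.70 in total (split across the unequal shares, but the aggregate is all that matters for the group sum).
The 6 free-riders keep 27 each, adding 162. Group total = 162 + 110.70 = 272.70.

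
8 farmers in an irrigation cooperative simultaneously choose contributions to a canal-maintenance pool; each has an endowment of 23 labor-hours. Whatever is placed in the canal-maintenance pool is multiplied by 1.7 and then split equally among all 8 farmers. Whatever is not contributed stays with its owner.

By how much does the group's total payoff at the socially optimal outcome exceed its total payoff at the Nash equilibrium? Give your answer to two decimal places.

Each contributed unit returns 1.7/8 = 0.2125 to its contributor — below 1 — so contributing 0 is dominant for every player. At the Nash equilibrium everyone keeps their 23, and the group total is 8 × 23 = 184.
Each contributed unit returns 1.700 to the group as a whole (0.2125 to each of 8 players), which exceeds 1, so the social optimum is full contribution: group total = 1.700 × 184 = 312.80.
Efficiency loss = 312.80 − 184 = 128.80.

128.80 labor-hours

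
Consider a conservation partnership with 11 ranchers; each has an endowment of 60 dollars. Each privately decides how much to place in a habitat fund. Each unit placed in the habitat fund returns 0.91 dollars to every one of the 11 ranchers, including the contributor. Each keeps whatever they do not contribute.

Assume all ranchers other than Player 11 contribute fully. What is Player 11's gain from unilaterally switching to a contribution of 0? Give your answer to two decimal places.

5.40 dollars

Switching from a contribution of 60 to 0 lets Player 11 keep an extra 60 dollars, but lowers the habitat fund by 60, which costs Player 11 their own share of that drop: 0.91 × 60 = 54.60.
Net gain = 60 − 54.60 = 5.40. The private return per contributed unit (0.91) is below 1, so free-riding is indeed the best response regardless of what the others do.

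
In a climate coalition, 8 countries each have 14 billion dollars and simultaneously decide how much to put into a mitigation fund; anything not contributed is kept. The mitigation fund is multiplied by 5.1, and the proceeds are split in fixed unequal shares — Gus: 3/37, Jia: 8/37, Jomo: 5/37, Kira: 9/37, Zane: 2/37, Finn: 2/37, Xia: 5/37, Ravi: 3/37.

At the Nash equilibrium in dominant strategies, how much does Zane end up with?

A player with share s gets back 5.1·s per unit contributed, so full contribution is dominant for anyone with s > 1/5.1 = 0.1961 and zero contribution is dominant for anyone below.
Jia and Kira are above the threshold, contributing 14 each; the remaining 6 contribute 0. Total contributed: 28.
Zane keeps 14 and receives 5.1 × 28 × 2/37 = 7.72 from the mitigation fund, for a payoff of 21.72.

21.72 billion dollars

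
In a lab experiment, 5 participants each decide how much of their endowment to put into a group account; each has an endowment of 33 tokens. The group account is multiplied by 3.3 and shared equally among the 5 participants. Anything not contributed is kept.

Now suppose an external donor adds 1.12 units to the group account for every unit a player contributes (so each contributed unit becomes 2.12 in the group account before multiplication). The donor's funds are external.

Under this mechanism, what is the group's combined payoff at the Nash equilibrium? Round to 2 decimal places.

1154.34 tokens

With the mechanism, a contributed unit returns 3.3 × 2.12 / 5 = 1.3992 per unit of net cost to the contributor — now above 1 — so contributing fully is weakly dominant for every player.
At the Nash equilibrium everyone contributes 33. Group total payoff = 3.3 × 2.12 × 165 = 1154.34.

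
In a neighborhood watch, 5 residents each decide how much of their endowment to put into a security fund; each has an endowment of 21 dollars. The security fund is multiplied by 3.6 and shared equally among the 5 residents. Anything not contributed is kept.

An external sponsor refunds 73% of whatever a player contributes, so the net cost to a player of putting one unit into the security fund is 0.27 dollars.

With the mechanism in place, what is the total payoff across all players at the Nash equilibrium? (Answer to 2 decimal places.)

With the mechanism, a contributed unit returns (3.6/5) / 0.27 = 2.6667 per unit of net cost to the contributor — now above 1 — so contributing fully is weakly dominant for every player.
So the Nash equilibrium is full contribution by all 5; the group earns 5 × (21 × 0.73 + 3.6 × 21) = 454.65.

454.65 dollars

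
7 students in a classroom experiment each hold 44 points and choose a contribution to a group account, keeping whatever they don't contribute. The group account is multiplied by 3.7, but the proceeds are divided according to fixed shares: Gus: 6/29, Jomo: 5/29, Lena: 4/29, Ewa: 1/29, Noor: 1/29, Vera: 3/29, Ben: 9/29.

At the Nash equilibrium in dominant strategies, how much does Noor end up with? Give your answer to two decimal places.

Player j's private return per contributed unit is 3.7 × (j's share). Contributing is weakly dominant for j when that share is at least 1/3.7 = 0.2703, and contributing 0 is dominant otherwise.
The only share above 0.2703 is Ben's 9/29, contributing 44; the remaining 6 contribute 0. Total contributed: 44.
Noor keeps 44 and receives 3.7 × 44 × 1/29 = 5.61 from the group account, for a payoff of 49.61.

49.61 points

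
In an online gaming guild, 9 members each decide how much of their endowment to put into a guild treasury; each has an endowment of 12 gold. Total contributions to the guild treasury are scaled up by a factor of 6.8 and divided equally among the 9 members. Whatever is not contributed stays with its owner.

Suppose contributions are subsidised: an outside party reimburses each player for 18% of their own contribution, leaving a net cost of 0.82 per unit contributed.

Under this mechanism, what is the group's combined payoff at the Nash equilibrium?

The effective private return is (6.8/9) / 0.82 = 0.9214, which is still under 1, so the mechanism doesn't change anyone's dominant strategy: zero contribution.
At the Nash equilibrium no one contributes; group total payoff = 9 × 12 = 108.

108.00 gold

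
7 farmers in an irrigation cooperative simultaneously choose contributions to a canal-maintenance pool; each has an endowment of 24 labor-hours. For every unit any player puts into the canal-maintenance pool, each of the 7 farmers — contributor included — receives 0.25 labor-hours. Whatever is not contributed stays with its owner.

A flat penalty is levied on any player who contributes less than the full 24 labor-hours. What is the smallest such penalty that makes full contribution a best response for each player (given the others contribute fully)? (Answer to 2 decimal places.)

18.00 labor-hours

Given the others contribute fully, the best deviation is to contribute 0 (any partial contribution still incurs the fine and gives up units whose private return 0.25 is below 1).
Deviating from 24 to 0 saves 24 labor-hours but forfeits the deviator's share of the drop in the canal-maintenance pool: 0.25 × 24 = 6.00.
So the deviation gain is 24 − 6.00 = 18.00, and the fine must be at least 18.00 labor-hours to wipe it out.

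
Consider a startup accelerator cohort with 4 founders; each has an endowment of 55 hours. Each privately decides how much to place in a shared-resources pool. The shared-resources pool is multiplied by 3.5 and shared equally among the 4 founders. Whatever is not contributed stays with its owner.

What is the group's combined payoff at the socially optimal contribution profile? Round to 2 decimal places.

Each contributed unit returns 3.500 to the group as a whole (0.8750 to each of 4 players), which exceeds 1, so the social optimum is full contribution: group total = 3.500 × 220 = 770.00.

770.00 hours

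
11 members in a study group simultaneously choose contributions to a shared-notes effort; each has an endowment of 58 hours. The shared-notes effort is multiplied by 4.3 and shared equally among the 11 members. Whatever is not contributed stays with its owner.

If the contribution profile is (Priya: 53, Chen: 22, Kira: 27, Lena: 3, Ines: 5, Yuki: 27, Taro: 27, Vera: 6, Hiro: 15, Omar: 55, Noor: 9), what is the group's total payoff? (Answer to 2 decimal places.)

Total contributed: 53 + 22 + 27 + 3 + 5 + 27 + 27 + 6 + 15 + 55 + 9 = 249; total kept: 11 × 58 − 249 = 389.
The shared-notes effort pays out 4.3 × 249 = 1070.70 in aggregate.
Group total = 389 + 1070.70 = 1459.70.

1459.70 hours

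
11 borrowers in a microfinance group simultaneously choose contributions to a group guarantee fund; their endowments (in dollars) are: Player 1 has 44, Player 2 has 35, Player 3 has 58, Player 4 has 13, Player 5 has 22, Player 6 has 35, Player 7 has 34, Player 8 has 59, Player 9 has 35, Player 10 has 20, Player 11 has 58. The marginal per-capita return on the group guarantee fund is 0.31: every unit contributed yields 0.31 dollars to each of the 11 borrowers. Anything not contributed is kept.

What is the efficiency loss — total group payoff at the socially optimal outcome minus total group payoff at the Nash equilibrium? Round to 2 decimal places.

The private return per contributed unit is 0.31 < 1 for everyone, so the Nash equilibrium is zero contribution and the group total is Σ E_j = 44 + 35 + 58 + 13 + 22 + 35 + 34 + 59 + 35 + 20 + 58 = 413.
Each contributed unit returns 3.410 to the group, so the social optimum is full contribution by everyone: group total = 3.410 × 413 = 1408.33.
Efficiency loss = (3.410 − 1) × 413 = 995.33.

995.33 dollars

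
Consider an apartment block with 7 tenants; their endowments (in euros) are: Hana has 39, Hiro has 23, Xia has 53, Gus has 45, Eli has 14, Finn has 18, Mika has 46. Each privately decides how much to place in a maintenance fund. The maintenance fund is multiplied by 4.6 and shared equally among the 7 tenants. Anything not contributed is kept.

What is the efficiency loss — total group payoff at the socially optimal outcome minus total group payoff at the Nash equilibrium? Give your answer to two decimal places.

The private return per contributed unit is 4.6/7 = 0.6571 < 1 for every player regardless of endowment, so the Nash equilibrium is zero contribution and the group total is Σ E_j = 39 + 23 + 53 + 45 + 14 + 18 + 46 = 238.
Each contributed unit returns 4.600 to the group, so the social optimum is full contribution by everyone: group total = 4.600 × 238 = 1094.80.
Efficiency loss = (4.600 − 1) × 238 = 856.80.

856.80 euros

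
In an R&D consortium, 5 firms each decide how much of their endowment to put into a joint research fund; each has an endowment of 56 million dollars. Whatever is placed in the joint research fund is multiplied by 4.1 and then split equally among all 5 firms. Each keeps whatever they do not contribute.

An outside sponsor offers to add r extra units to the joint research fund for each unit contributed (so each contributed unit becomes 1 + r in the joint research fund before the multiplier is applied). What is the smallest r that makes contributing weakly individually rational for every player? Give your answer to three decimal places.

With matching at rate r, one contributed unit becomes (1 + r) in the joint research fund and returns 4.1 × (1 + r) / 5 to the contributor.
Setting this equal to 1: 1 + r = 5/4.1 = 1.2195.
So the minimum matching rate is r = 1.2195 − 1 = 0.220.

0.220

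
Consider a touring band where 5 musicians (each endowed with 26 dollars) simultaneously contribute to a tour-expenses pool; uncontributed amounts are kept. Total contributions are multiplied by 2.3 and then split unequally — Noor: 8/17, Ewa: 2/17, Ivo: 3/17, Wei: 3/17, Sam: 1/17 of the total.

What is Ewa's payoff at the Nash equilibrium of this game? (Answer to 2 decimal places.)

Each unit j contributes comes back to j as 2.3 × (j's share), so j prefers to contribute only if that share exceeds 1/2.3 = 0.4348; otherwise keeping the unit dominates.
Only Noor (8/17) clears that bar, contributing 26; the remaining 4 contribute 0. Total contributed: 26.
Ewa keeps 26 and receives 2.3 × 26 × 2/17 = 7.04 from the tour-expenses pool, for a payoff of 33.04.

33.04 dollars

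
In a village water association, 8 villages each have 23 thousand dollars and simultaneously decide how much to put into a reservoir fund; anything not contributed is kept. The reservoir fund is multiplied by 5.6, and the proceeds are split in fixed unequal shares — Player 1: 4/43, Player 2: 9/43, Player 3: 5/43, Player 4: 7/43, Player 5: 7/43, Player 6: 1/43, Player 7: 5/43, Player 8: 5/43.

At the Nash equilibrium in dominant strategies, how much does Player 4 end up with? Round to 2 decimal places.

For player j, contributing a unit is worthwhile iff 5.6 × (j's share) ≥ 1, i.e. iff j's share is at least 0.1786.
The only share above 0.1786 is Player 2's 9/43, contributing 23; the remaining 7 contribute 0. Total contributed: 23.
Player 4 keeps 23 and receives 5.6 × 23 × 7/43 = 20.97 from the reservoir fund, for a payoff of 43.97.

43.97 thousand dollars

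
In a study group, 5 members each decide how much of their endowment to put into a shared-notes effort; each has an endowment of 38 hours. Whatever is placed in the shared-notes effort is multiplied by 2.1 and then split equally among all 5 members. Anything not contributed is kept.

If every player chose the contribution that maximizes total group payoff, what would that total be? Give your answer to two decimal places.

Each contributed unit returns 2.100 to the group as a whole (0.4200 to each of 5 players), which exceeds 1, so the social optimum is full contribution: group total = 2.100 × 190 = 399.00.

399.00 hours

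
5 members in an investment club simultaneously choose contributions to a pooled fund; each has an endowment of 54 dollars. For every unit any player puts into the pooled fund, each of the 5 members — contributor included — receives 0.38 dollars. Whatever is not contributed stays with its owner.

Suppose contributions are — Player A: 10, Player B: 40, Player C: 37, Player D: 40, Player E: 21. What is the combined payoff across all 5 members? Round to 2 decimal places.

Total contributed: 10 + 40 + 37 + 40 + 21 = 148; total kept: 5 × 54 − 148 = 122.
The pooled fund pays out 0.38 × 5 × 148 = 281.20 in aggregate.
Group total = 122 + 281.20 = 403.20.

403.20 dollars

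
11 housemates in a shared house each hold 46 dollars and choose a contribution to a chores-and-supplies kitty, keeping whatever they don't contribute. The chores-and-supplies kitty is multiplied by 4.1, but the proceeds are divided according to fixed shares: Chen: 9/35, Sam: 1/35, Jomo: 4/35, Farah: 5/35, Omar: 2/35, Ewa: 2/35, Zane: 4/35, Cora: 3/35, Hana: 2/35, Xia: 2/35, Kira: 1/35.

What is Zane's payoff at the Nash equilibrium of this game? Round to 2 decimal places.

67.55 dollars

Each unit j contributes comes back to j as 4.1 × (j's share), so j prefers to contribute only if that share exceeds 1/4.1 = 0.2439; otherwise keeping the unit dominates.
Chen alone (share 9/35) is above the threshold, contributing 46; the remaining 10 contribute 0. Total contributed: 46.
Zane keeps 46 and receives 4.1 × 46 × 4/35 = 21.55 from the chores-and-supplies kitty, for a payoff of 67.55.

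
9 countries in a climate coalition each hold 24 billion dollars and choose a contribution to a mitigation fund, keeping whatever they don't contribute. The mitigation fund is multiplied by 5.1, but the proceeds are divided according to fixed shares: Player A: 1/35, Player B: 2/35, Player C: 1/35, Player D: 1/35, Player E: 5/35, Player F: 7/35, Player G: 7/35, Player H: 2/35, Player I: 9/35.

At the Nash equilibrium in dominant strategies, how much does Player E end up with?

76.46 billion dollars

For player j, contributing a unit is worthwhile iff 5.1 × (j's share) ≥ 1, i.e. iff j's share is at least 0.1961.
The shares above 0.1961 belong to Player F, Player G and Player I, contributing 24 each; the remaining 6 contribute 0. Total contributed: 72.
Player E keeps 24 and receives 5.1 × 72 × 5/35 = 52.46 from the mitigation fund, for a payoff of 76.46.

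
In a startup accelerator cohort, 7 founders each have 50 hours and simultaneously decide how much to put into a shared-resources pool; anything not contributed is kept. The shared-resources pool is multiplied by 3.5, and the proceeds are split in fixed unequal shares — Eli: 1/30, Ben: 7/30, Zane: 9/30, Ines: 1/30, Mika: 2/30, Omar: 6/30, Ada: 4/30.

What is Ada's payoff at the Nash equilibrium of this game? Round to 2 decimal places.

A player with share s gets back 3.5·s per unit contributed, so full contribution is dominant for anyone with s > 1/3.5 = 0.2857 and zero contribution is dominant for anyone below.
Only Zane (9/30) clears that bar, contributing 50; the remaining 6 contribute 0. Total contributed: 50.
Ada keeps 50 and receives 3.5 × 50 × 4/30 = 23.33 from the shared-resources pool, for a payoff of 73.33.

73.33 hours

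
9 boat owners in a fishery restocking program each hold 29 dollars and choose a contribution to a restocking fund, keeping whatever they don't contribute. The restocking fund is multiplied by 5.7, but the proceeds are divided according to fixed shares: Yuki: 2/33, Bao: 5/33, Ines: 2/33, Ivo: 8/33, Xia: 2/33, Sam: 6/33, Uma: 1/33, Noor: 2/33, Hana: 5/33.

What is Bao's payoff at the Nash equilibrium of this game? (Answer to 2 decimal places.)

Player j's private return per contributed unit is 5.7 × (j's share). Contributing is weakly dominant for j when that share is at least 1/5.7 = 0.1754, and contributing 0 is dominant otherwise.
Ivo and Sam clear that bar, contributing 29 each; the remaining 7 contribute 0. Total contributed: 58.
Bao keeps 29 and receives 5.7 × 58 × 5/33 = 50.09 from the restocking fund, for a payoff of 79.09.

79.09 dollars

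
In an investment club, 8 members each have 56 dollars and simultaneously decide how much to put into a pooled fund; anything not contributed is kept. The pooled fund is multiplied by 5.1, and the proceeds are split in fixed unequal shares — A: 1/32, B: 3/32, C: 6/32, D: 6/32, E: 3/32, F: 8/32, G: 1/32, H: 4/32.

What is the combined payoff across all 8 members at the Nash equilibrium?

677.60 dollars

Each unit j contributes comes back to j as 5.1 × (j's share), so j prefers to contribute only if that share exceeds 1/5.1 = 0.1961; otherwise keeping the unit dominates.
Only F (8/32) clears that bar, contributing 56; the remaining 7 contribute 0. Total contributed: 56.
The pooled fund pays out 5.1 × 56 = 285.60 in total (split across the unequal shares, but the aggregate is all that matters for the group sum).
The 7 free-riders keep 56 each, adding 392. Group total = 392 + 285.60 = 677.60.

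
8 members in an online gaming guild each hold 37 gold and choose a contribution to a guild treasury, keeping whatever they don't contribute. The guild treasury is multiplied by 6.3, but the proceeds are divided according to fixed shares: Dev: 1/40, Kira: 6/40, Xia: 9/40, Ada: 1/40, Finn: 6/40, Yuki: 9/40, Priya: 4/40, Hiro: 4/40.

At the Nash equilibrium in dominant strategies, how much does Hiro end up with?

83.62 gold

For player j, contributing a unit is worthwhile iff 6.3 × (j's share) ≥ 1, i.e. iff j's share is at least 0.1587.
Xia and Yuki are above the threshold, contributing 37 each; the remaining 6 contribute 0. Total contributed: 74.
Hiro keeps 37 and receives 6.3 × 74 × 4/40 = 46.62 from the guild treasury, for a payoff of 83.62.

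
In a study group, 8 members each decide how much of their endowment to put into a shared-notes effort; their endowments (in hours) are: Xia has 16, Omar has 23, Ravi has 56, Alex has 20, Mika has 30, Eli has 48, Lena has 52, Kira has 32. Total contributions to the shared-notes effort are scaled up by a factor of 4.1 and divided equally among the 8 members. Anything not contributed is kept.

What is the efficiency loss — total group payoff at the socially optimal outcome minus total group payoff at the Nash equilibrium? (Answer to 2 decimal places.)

858.70 hours

The private return per contributed unit is 4.1/8 = 0.5125 < 1 for every player regardless of endowment, so the Nash equilibrium is zero contribution and the group total is Σ E_j = 16 + 23 + 56 + 20 + 30 + 48 + 52 + 32 = 277.
Each contributed unit returns 4.100 to the group, so the social optimum is full contribution by everyone: group total = 4.100 × 277 = 1135.70.
Efficiency loss = (4.100 − 1) × 277 = 858.70.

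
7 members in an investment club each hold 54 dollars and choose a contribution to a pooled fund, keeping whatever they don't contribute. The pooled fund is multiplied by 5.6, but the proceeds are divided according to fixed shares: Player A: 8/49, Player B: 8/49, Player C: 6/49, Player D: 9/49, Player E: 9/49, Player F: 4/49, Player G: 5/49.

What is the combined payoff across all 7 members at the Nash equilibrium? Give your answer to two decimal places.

For player j, contributing a unit is worthwhile iff 5.6 × (j's share) ≥ 1, i.e. iff j's share is at least 0.1786.
Player D and Player E clear that bar, contributing 54 each; the remaining 5 contribute 0. Total contributed: 108.
The pooled fund pays out 5.6 × 108 = 604.80 in total (split across the unequal shares, but the aggregate is all that matters for the group sum).
The 5 free-riders keep 54 each, adding 270. Group total = 270 + 604.80 = 874.80.

874.80 dollars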